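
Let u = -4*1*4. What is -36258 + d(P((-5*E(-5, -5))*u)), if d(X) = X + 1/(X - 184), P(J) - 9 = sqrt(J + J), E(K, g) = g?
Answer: 8*(-792847*I - 91060*sqrt(2))/(5*(4*sqrt(2) + 35*I)) ≈ -36249.0 + 28.283*I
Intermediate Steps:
u = -16 (u = -4*4 = -16)
P(J) = 9 + sqrt(2)*sqrt(J) (P(J) = 9 + sqrt(J + J) = 9 + sqrt(2*J) = 9 + sqrt(2)*sqrt(J))
d(X) = X + 1/(-184 + X)
-36258 + d(P((-5*E(-5, -5))*u)) = -36258 + (1 + (9 + sqrt(2)*sqrt(-5*(-5)*(-16)))**2 - 184*(9 + sqrt(2)*sqrt(-5*(-5)*(-16))))/(-184 + (9 + sqrt(2)*sqrt(-5*(-5)*(-16)))) = -36258 + (1 + (9 + sqrt(2)*sqrt(25*(-16)))**2 - 184*(9 + sqrt(2)*sqrt(25*(-16))))/(-184 + (9 + sqrt(2)*sqrt(25*(-16)))) = -36258 + (1 + (9 + sqrt(2)*sqrt(-400))**2 - 184*(9 + sqrt(2)*sqrt(-400)))/(-184 + (9 + sqrt(2)*sqrt(-400))) = -36258 + (1 + (9 + sqrt(2)*(20*I))**2 - 184*(9 + sqrt(2)*(20*I)))/(-184 + (9 + sqrt(2)*(20*I))) = -36258 + (1 + (9 + 20*I*sqrt(2))**2 - 184*(9 + 20*I*sqrt(2)))/(-184 + (9 + 20*I*sqrt(2))) = -36258 + (1 + (9 + 20*I*sqrt(2))**2 + (-1656 - 3680*I*sqrt(2)))/(-175 + 20*I*sqrt(2)) = -36258 + (-1655 + (9 + 20*I*sqrt(2))**2 - 3680*I*sqrt(2))/(-175 + 20*I*sqrt(2))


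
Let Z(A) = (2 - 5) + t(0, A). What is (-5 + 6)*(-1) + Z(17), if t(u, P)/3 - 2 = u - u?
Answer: 2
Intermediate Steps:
t(u, P) = 6 (t(u, P) = 6 + 3*(u - u) = 6 + 3*0 = 6 + 0 = 6)
Z(A) = 3 (Z(A) = (2 - 5) + 6 = -3 + 6 = 3)
(-5 + 6)*(-1) + Z(17) = (-5 + 6)*(-1) + 3 = 1*(-1) + 3 = -1 + 3 = 2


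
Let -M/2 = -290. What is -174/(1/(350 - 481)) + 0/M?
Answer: 22794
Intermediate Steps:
M = 580 (M = -2*(-290) = 580)
-174/(1/(350 - 481)) + 0/M = -174/(1/(350 - 481)) + 0/580 = -174/(1/(-131)) + 0*(1/580) = -174/(-1/131) + 0 = -174*(-131) + 0 = 22794 + 0 = 22794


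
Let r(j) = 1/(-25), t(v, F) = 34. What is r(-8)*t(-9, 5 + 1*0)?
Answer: -34/25 ≈ -1.3600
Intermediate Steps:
r(j) = -1/25
r(-8)*t(-9, 5 + 1*0) = -1/25*34 = -34/25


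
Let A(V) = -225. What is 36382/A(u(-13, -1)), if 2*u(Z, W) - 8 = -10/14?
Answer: -36382/225 ≈ -161.70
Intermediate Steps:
u(Z, W) = 51/14 (u(Z, W) = 4 + (-10/14)/2 = 4 + (-10*1/14)/2 = 4 + (½)*(-5/7) = 4 - 5/14 = 51/14)
36382/A(u(-13, -1)) = 36382/(-225) = 36382*(-1/225) = -36382/225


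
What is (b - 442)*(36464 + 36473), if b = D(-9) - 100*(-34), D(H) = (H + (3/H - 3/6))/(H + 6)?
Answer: 3887760911/18 ≈ 2.1599e+8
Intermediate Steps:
D(H) = (-1/2 + H + 3/H)/(6 + H) (D(H) = (H + (3/H - 3*1/6))/(6 + H) = (H + (3/H - 1/2))/(6 + H) = (H + (-1/2 + 3/H))/(6 + H) = (-1/2 + H + 3/H)/(6 + H))
b = 61259/18 (b = (3 + (-9)**2 - 1/2*(-9))/((-9)*(6 - 9)) - 100*(-34) = -1/9*(3 + 81 + 9/2)/(-3) + 3400 = -1/9*(-1/3)*177/2 + 3400 = 59/18 + 3400 = 61259/18 ≈ 3403.3)
(b - 442)*(36464 + 36473) = (61259/18 - 442)*(36464 + 36473) = (53303/18)*72937 = 3887760911/18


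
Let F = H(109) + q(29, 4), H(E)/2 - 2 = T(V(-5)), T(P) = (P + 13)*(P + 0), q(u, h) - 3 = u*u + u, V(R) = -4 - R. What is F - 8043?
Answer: -7138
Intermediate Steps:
q(u, h) = 3 + u + u² (q(u, h) = 3 + (u*u + u) = 3 + (u² + u) = 3 + (u + u²) = 3 + u + u²)
T(P) = P*(13 + P) (T(P) = (13 + P)*P = P*(13 + P))
H(E) = 32 (H(E) = 4 + 2*((-4 - 1*(-5))*(13 + (-4 - 1*(-5)))) = 4 + 2*((-4 + 5)*(13 + (-4 + 5))) = 4 + 2*(1*(13 + 1)) = 4 + 2*(1*14) = 4 + 2*14 = 4 + 28 = 32)
F = 905 (F = 32 + (3 + 29 + 29²) = 32 + (3 + 29 + 841) = 32 + 873 = 905)
F - 8043 = 905 - 8043 = -7138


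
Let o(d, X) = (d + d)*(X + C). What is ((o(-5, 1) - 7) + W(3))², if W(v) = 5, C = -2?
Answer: 64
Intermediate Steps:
o(d, X) = 2*d*(-2 + X) (o(d, X) = (d + d)*(X - 2) = (2*d)*(-2 + X) = 2*d*(-2 + X))
((o(-5, 1) - 7) + W(3))² = ((2*(-5)*(-2 + 1) - 7) + 5)² = ((2*(-5)*(-1) - 7) + 5)² = ((10 - 7) + 5)² = (3 + 5)² = 8² = 64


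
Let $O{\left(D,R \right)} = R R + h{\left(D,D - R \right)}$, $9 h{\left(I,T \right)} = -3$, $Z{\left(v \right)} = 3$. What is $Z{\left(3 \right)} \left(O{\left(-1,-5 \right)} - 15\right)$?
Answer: $29$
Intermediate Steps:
$h{\left(I,T \right)} = - \frac{1}{3}$ ($h{\left(I,T \right)} = \frac{1}{9} \left(-3\right) = - \frac{1}{3}$)
$O{\left(D,R \right)} = - \frac{1}{3} + R^{2}$ ($O{\left(D,R \right)} = R R - \frac{1}{3} = R^{2} - \frac{1}{3} = - \frac{1}{3} + R^{2}$)
$Z{\left(3 \right)} \left(O{\left(-1,-5 \right)} - 15\right) = 3 \left(\left(- \frac{1}{3} + \left(-5\right)^{2}\right) - 15\right) = 3 \left(\left(- \frac{1}{3} + 25\right) - 15\right) = 3 \left(\frac{74}{3} - 15\right) = 3 \cdot \frac{29}{3} = 29$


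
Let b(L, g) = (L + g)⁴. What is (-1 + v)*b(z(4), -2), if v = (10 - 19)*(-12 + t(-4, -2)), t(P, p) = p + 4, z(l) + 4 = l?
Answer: 1424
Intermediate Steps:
z(l) = -4 + l
t(P, p) = 4 + p
v = 90 (v = (10 - 19)*(-12 + (4 - 2)) = -9*(-12 + 2) = -9*(-10) = 90)
(-1 + v)*b(z(4), -2) = (-1 + 90)*((-4 + 4) - 2)⁴ = 89*(0 - 2)⁴ = 89*(-2)⁴ = 89*16 = 1424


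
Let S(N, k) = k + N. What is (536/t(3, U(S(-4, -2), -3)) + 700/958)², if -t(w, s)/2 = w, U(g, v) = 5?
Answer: 16210891684/2064969 ≈ 7850.4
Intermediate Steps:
S(N, k) = N + k
t(w, s) = -2*w
(536/t(3, U(S(-4, -2), -3)) + 700/958)² = (536/((-2*3)) + 700/958)² = (536/(-6) + 700*(1/958))² = (536*(-⅙) + 350/479)² = (-268/3 + 350/479)² = (-127322/1437)² = 16210891684/2064969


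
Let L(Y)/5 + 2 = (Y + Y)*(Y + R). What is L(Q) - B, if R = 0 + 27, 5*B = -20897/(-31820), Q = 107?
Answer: 22810146103/159100 ≈ 1.4337e+5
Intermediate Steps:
B = 20897/159100 (B = (-20897/(-31820))/5 = (-20897*(-1/31820))/5 = (1/5)*(20897/31820) = 20897/159100 ≈ 0.13135)
R = 27
L(Y) = -10 + 10*Y*(27 + Y) (L(Y) = -10 + 5*((Y + Y)*(Y + 27)) = -10 + 5*((2*Y)*(27 + Y)) = -10 + 5*(2*Y*(27 + Y)) = -10 + 10*Y*(27 + Y))
L(Q) - B = (-10 + 10*107**2 + 270*107) - 1*20897/159100 = (-10 + 10*11449 + 28890) - 20897/159100 = (-10 + 114490 + 28890) - 20897/159100 = 143370 - 20897/159100 = 22810146103/159100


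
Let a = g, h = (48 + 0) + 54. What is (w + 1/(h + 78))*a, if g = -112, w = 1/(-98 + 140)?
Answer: -148/45 ≈ -3.2889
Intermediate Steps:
w = 1/42 ≈ 0.023810
h = 102 (h = 48 + 54 = 102)
a = -112
(w + 1/(h + 78))*a = (1/42 + 1/(102 + 78))*(-112) = (1/42 + 1/180)*(-112) = (37/1260)*(-112) = -148/45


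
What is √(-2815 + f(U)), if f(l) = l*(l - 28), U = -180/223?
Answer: I*√138830815/223 ≈ 52.837*I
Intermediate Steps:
U = -180/223 (U = -180*1/223 = -180/223 ≈ -0.80717)
f(l) = l*(-28 + l)
√(-2815 + f(U)) = √(-2815 - 180*(-28 - 180/223)/223) = √(-2815 - 180/223*(-6424/223)) = √(-2815 + 1156320/49729) = √(-138830815/49729) = I*√138830815/223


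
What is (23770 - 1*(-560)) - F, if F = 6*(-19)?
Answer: 24444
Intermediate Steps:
F = -114
(23770 - 1*(-560)) - F = (23770 - 1*(-560)) - 1*(-114) = (23770 + 560) + 114 = 24330 + 114 = 24444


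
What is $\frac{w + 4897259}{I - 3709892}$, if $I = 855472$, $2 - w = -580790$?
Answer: $- \frac{133611}{69620} \approx -1.9191$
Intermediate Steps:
$w = 580792$ ($w = 2 - -580790 = 2 + 580790 = 580792$)
$\frac{w + 4897259}{I - 3709892} = \frac{580792 + 4897259}{855472 - 3709892} = \frac{5478051}{-2854420} = 5478051 \left(- \frac{1}{2854420}\right) = - \frac{133611}{69620}$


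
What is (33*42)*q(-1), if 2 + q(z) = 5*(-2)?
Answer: -16632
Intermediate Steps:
q(z) = -12 (q(z) = -2 + 5*(-2) = -2 - 10 = -12)
(33*42)*q(-1) = (33*42)*(-12) = 1386*(-12) = -16632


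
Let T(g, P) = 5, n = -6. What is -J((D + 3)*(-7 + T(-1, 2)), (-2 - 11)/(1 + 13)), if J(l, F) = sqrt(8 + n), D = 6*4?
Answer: -sqrt(2) ≈ -1.4142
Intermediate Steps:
D = 24
J(l, F) = sqrt(2) (J(l, F) = sqrt(8 - 6) = sqrt(2))
-J((D + 3)*(-7 + T(-1, 2)), (-2 - 11)/(1 + 13)) = -sqrt(2)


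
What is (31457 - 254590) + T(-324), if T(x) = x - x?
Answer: -223133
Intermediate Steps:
T(x) = 0
(31457 - 254590) + T(-324) = (31457 - 254590) + 0 = -223133 + 0 = -223133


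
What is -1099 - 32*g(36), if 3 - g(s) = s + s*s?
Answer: 41429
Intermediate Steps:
g(s) = 3 - s - s**2 (g(s) = 3 - (s + s*s) = 3 - (s + s**2) = 3 + (-s - s**2) = 3 - s - s**2)
-1099 - 32*g(36) = -1099 - 32*(3 - 1*36 - 1*36**2) = -1099 - 32*(3 - 36 - 1*1296) = -1099 - 32*(3 - 36 - 1296) = -1099 - 32*(-1329) = -1099 + 42528 = 41429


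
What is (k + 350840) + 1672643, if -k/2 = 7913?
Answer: 2007657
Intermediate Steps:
k = -15826 (k = -2*7913 = -15826)
(k + 350840) + 1672643 = (-15826 + 350840) + 1672643 = 335014 + 1672643 = 2007657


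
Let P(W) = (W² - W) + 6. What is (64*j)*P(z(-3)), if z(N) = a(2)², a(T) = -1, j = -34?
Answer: -13056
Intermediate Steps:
z(N) = 1 (z(N) = (-1)² = 1)
P(W) = 6 + W² - W
(64*j)*P(z(-3)) = (64*(-34))*(6 + 1² - 1*1) = -2176*(6 + 1 - 1) = -2176*6 = -13056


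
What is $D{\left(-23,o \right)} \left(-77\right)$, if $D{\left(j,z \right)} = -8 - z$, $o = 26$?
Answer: $2618$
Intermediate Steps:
$D{\left(-23,o \right)} \left(-77\right) = \left(-8 - 26\right) \left(-77\right) = \left(-34\right) \left(-77\right) = 2618$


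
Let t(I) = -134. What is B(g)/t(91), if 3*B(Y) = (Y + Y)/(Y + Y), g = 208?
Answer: -1/402 ≈ -0.0024876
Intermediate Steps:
B(Y) = ⅓ (B(Y) = ((Y + Y)/(Y + Y))/3 = ((2*Y)/((2*Y)))/3 = ((2*Y)*(1/(2*Y)))/3 = (⅓)*1 = ⅓)
B(g)/t(91) = (⅓)/(-134) = (⅓)*(-1/134) = -1/402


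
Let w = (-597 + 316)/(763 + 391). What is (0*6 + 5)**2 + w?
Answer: 28569/1154 ≈ 24.757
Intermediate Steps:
w = -281/1154 ≈ -0.24350
(0*6 + 5)**2 + w = (0*6 + 5)**2 - 281/1154 = (0 + 5)**2 - 281/1154 = 5**2 - 281/1154 = 25 - 281/1154 = 28569/1154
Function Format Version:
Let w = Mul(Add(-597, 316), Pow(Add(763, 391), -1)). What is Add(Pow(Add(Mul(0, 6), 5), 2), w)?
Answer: Rational(28569, 1154) ≈ 24.757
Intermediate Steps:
w = Rational(-281, 1154) (w = Mul(-281, Pow(1154, -1)) = Mul(-281, Rational(1, 1154)) = Rational(-281, 1154) ≈ -0.24350)
Add(Pow(Add(Mul(0, 6), 5), 2), w) = Add(Pow(Add(Mul(0, 6), 5), 2), Rational(-281, 1154)) = Add(Pow(Add(0, 5), 2), Rational(-281, 1154)) = Add(Pow(5, 2), Rational(-281, 1154)) = Add(25, Rational(-281, 1154)) = Rational(28569, 1154)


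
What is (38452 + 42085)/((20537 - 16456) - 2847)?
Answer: 80537/1234 ≈ 65.265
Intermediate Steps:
(38452 + 42085)/((20537 - 16456) - 2847) = 80537/(4081 - 2847) = 80537/1234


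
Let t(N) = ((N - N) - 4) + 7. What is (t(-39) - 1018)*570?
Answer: -578550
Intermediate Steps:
t(N) = 3 (t(N) = (0 - 4) + 7 = -4 + 7 = 3)
(t(-39) - 1018)*570 = (3 - 1018)*570 = -1015*570 = -578550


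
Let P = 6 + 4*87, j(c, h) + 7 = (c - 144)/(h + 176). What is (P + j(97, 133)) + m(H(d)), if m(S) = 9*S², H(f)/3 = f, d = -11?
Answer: 3135685/309 ≈ 10148.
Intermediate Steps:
j(c, h) = -7 + (-144 + c)/(176 + h) (j(c, h) = -7 + (c - 144)/(h + 176) = -7 + (-144 + c)/(176 + h))
H(f) = 3*f
P = 354 (P = 6 + 348 = 354)
(P + j(97, 133)) + m(H(d)) = (354 + (-1376 + 97 - 7*133)/(176 + 133)) + 9*(3*(-11))² = (354 + (-1376 + 97 - 931)/309) + 9*(-33)² = (354 + (1/309)*(-2210)) + 9*1089 = (354 - 2210/309) + 9801 = 107176/309 + 9801 = 3135685/309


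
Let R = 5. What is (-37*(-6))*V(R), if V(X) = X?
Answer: 1110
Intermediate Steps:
(-37*(-6))*V(R) = -37*(-6)*5 = 222*5 = 1110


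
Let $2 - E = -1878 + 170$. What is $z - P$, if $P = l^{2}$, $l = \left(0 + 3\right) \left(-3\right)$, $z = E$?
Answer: $1629$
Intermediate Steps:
$E = 1710$ ($E = 2 - \left(-1878 + 170\right) = 2 - -1708 = 2 + 1708 = 1710$)
$z = 1710$
$l = -9$ ($l = 3 \left(-3\right) = -9$)
$P = 81$ ($P = \left(-9\right)^{2} = 81$)
$z - P = 1710 - 81 = 1629$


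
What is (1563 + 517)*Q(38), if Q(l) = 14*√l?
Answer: 29120*√38 ≈ 1.7951e+5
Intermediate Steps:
(1563 + 517)*Q(38) = (1563 + 517)*(14*√38) = 2080*(14*√38) = 29120*√38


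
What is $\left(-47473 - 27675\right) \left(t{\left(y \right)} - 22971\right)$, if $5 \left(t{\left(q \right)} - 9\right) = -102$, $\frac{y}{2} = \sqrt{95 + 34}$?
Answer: $\frac{8635406976}{5} \approx 1.7271 \cdot 10^{9}$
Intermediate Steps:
$y = 2 \sqrt{129}$ ($y = 2 \sqrt{95 + 34} = 2 \sqrt{129} \approx 22.716$)
$t{\left(q \right)} = - \frac{57}{5}$ ($t{\left(q \right)} = 9 + \frac{1}{5} \left(-102\right) = 9 - \frac{102}{5} = - \frac{57}{5}$)
$\left(-47473 - 27675\right) \left(t{\left(y \right)} - 22971\right) = \left(-47473 - 27675\right) \left(- \frac{57}{5} - 22971\right) = \left(-75148\right) \left(- \frac{114912}{5}\right) = \frac{8635406976}{5}$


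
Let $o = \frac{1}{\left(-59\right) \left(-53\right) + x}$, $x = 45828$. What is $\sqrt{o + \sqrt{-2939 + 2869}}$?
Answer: $\frac{\sqrt{48955 + 2396592025 i \sqrt{70}}}{48955} \approx 2.0453 + 2.0453 i$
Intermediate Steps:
$o = \frac{1}{48955}$ ($o = \frac{1}{\left(-59\right) \left(-53\right) + 45828} = \frac{1}{3127 + 45828} = \frac{1}{48955} \approx 2.0427 \cdot 10^{-5}$)
$\sqrt{o + \sqrt{-2939 + 2869}} = \sqrt{\frac{1}{48955} + \sqrt{-2939 + 2869}} = \sqrt{\frac{1}{48955} + \sqrt{-70}} = \sqrt{\frac{1}{48955} + i \sqrt{70}}$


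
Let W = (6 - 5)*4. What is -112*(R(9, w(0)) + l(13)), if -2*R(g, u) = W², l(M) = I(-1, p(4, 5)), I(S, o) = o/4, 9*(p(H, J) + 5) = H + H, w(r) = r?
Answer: 9100/9 ≈ 1011.1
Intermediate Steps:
p(H, J) = -5 + 2*H/9 (p(H, J) = -5 + (H + H)/9 = -5 + (2*H)/9 = -5 + 2*H/9)
I(S, o) = o/4 (I(S, o) = o*(¼) = o/4)
l(M) = -37/36 (l(M) = (-5 + (2/9)*4)/4 = (-5 + 8/9)/4 = (¼)*(-37/9) = -37/36)
W = 4 (W = 1*4 = 4)
R(g, u) = -8 (R(g, u) = -½*4² = -½*16 = -8)
-112*(R(9, w(0)) + l(13)) = -112*(-8 - 37/36) = -112*(-325/36) = 9100/9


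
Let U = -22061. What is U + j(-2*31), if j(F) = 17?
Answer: -22044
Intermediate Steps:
U + j(-2*31) = -22061 + 17 = -22044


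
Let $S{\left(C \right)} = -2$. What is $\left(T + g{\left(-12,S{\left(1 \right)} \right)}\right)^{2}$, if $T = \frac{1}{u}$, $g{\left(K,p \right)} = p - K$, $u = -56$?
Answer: $\frac{312481}{3136} \approx 99.643$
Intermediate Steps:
$T = - \frac{1}{56}$ ($T = \frac{1}{-56} = - \frac{1}{56} \approx -0.017857$)
$\left(T + g{\left(-12,S{\left(1 \right)} \right)}\right)^{2} = \left(- \frac{1}{56} - -10\right)^{2} = \left(- \frac{1}{56} + \left(-2 + 12\right)\right)^{2} = \left(- \frac{1}{56} + 10\right)^{2} = \left(\frac{559}{56}\right)^{2} = \frac{312481}{3136}$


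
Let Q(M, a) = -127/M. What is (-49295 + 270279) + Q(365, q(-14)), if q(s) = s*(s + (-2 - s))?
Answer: 80659033/365 ≈ 2.2098e+5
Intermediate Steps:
q(s) = -2*s (q(s) = s*(-2) = -2*s)
(-49295 + 270279) + Q(365, q(-14)) = (-49295 + 270279) - 127/365 = 220984 - 127*1/365 = 220984 - 127/365 = 80659033/365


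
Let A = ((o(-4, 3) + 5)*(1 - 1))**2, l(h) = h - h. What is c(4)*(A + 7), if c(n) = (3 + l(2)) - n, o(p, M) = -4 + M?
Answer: -7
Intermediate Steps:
l(h) = 0
c(n) = 3 - n (c(n) = (3 + 0) - n = 3 - n)
A = 0 (A = (((-4 + 3) + 5)*(1 - 1))**2 = ((-1 + 5)*0)**2 = (4*0)**2 = 0**2 = 0)
c(4)*(A + 7) = (3 - 1*4)*(0 + 7) = (3 - 4)*7 = -1*7 = -7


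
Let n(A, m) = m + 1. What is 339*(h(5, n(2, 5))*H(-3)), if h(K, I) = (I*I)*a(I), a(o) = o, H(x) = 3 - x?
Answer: 439344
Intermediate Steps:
n(A, m) = 1 + m
h(K, I) = I³ (h(K, I) = (I*I)*I = I²*I = I³)
339*(h(5, n(2, 5))*H(-3)) = 339*((1 + 5)³*(3 - 1*(-3))) = 339*(6³*(3 + 3)) = 339*(216*6) = 339*1296 = 439344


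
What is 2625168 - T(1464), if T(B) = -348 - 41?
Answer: 2625557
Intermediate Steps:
T(B) = -389
2625168 - T(1464) = 2625168 - 1*(-389) = 2625168 + 389 = 2625557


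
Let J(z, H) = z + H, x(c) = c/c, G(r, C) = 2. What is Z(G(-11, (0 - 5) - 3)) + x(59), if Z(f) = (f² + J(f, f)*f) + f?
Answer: 15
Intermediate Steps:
x(c) = 1
J(z, H) = H + z
Z(f) = f + 3*f² (Z(f) = (f² + (f + f)*f) + f = (f² + (2*f)*f) + f = (f² + 2*f²) + f = 3*f² + f = f + 3*f²)
Z(G(-11, (0 - 5) - 3)) + x(59) = 2*(1 + 3*2) + 1 = 2*(1 + 6) + 1 = 2*7 + 1 = 14 + 1 = 15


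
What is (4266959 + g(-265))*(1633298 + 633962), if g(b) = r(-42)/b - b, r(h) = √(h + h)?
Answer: 9674906286240 - 906904*I*√21/53 ≈ 9.6749e+12 - 78414.0*I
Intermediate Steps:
r(h) = √2*√h (r(h) = √(2*h) = √2*√h)
g(b) = -b + 2*I*√21/b (g(b) = (√2*√(-42))/b - b = (√2*(I*√42))/b - b = (2*I*√21)/b - b = 2*I*√21/b - b = -b + 2*I*√21/b)
(4266959 + g(-265))*(1633298 + 633962) = (4266959 + (-1*(-265) + 2*I*√21/(-265)))*(1633298 + 633962) = (4266959 + (265 + 2*I*√21*(-1/265)))*2267260 = (4266959 + (265 - 2*I*√21/265))*2267260 = (4267224 - 2*I*√21/265)*2267260 = 9674906286240 - 906904*I*√21/53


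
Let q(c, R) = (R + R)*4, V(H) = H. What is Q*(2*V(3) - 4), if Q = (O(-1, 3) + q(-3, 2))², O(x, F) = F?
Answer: 722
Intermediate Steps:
q(c, R) = 8*R (q(c, R) = (2*R)*4 = 8*R)
Q = 361 (Q = (3 + 8*2)² = (3 + 16)² = 19² = 361)
Q*(2*V(3) - 4) = 361*(2*3 - 4) = 361*(6 - 4) = 361*2 = 722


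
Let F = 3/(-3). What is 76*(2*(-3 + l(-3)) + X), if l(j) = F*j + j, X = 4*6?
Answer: 1368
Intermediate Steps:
X = 24
F = -1 (F = 3*(-⅓) = -1)
l(j) = 0 (l(j) = -j + j = 0)
76*(2*(-3 + l(-3)) + X) = 76*(2*(-3 + 0) + 24) = 76*(2*(-3) + 24) = 76*(-6 + 24) = 76*18 = 1368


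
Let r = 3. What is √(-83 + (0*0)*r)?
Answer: I*√83 ≈ 9.1104*I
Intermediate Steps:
√(-83 + (0*0)*r) = √(-83 + (0*0)*3) = √(-83 + 0*3) = √(-83 + 0) = √(-83) = I*√83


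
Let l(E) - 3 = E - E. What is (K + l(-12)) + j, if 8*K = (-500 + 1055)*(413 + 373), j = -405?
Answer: 216507/4 ≈ 54127.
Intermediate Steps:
l(E) = 3 (l(E) = 3 + (E - E) = 3 + 0 = 3)
K = 218115/4 (K = ((-500 + 1055)*(413 + 373))/8 = (555*786)/8 = (⅛)*436230 = 218115/4 ≈ 54529.)
(K + l(-12)) + j = (218115/4 + 3) - 405 = 218127/4 - 405 = 216507/4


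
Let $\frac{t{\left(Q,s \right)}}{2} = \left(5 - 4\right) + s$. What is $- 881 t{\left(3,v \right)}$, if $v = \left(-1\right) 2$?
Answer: $1762$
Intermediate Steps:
$v = -2$
$t{\left(Q,s \right)} = 2 + 2 s$ ($t{\left(Q,s \right)} = 2 \left(\left(5 - 4\right) + s\right) = 2 \left(1 + s\right) = 2 + 2 s$)
$- 881 t{\left(3,v \right)} = - 881 \left(2 + 2 \left(-2\right)\right) = - 881 \left(2 - 4\right) = \left(-881\right) \left(-2\right) = 1762$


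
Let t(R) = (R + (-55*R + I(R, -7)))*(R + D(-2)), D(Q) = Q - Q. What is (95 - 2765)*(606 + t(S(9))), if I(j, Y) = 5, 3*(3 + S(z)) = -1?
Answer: 28480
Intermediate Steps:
S(z) = -10/3 (S(z) = -3 + (⅓)*(-1) = -3 - ⅓ = -10/3)
D(Q) = 0
t(R) = R*(5 - 54*R) (t(R) = (R + (-55*R + 5))*(R + 0) = (R + (5 - 55*R))*R = (5 - 54*R)*R = R*(5 - 54*R))
(95 - 2765)*(606 + t(S(9))) = (95 - 2765)*(606 - 10*(5 - 54*(-10/3))/3) = -2670*(606 - 10*(5 + 180)/3) = -2670*(606 - 10/3*185) = -2670*(606 - 1850/3) = -2670*(-32/3) = 28480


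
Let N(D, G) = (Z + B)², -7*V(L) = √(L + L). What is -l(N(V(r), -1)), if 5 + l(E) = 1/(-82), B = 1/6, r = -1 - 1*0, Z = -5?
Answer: 411/82 ≈ 5.0122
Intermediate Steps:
r = -1 (r = -1 + 0 = -1)
B = ⅙ ≈ 0.16667
V(L) = -√2*√L/7 (V(L) = -√(L + L)/7 = -√2*√L/7)
N(D, G) = 841/36 (N(D, G) = (-5 + ⅙)² = (-29/6)² = 841/36)
l(E) = -411/82 (l(E) = -5 + 1/(-82) = -5 - 1/82 = -411/82)
-l(N(V(r), -1)) = -1*(-411/82) = 411/82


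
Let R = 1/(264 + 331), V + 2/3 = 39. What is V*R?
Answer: 23/357 ≈ 0.064426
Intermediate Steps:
V = 115/3 (V = -2/3 + 39 = 115/3 ≈ 38.333)
R = 1/595 ≈ 0.0016807
V*R = (115/3)*(1/595) = 23/357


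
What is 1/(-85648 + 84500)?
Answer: -1/1148 ≈ -0.00087108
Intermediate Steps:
1/(-85648 + 84500) = 1/(-1148) = -1/1148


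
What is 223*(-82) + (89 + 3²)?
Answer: -18188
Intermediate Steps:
223*(-82) + (89 + 3²) = -18286 + (89 + 9) = -18286 + 98 = -18188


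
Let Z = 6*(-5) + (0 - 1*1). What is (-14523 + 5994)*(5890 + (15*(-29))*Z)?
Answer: -165249375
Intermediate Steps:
Z = -31 (Z = -30 + (0 - 1) = -30 - 1 = -31)
(-14523 + 5994)*(5890 + (15*(-29))*Z) = (-14523 + 5994)*(5890 + (15*(-29))*(-31)) = -8529*(5890 - 435*(-31)) = -8529*(5890 + 13485) = -8529*19375 = -165249375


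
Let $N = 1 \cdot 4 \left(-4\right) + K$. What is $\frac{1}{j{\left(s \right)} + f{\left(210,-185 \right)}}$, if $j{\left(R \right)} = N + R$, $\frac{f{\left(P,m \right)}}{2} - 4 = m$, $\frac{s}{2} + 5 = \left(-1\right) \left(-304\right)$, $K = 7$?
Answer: $\frac{1}{227} \approx 0.0044053$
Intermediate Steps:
$s = 598$ ($s = -10 + 2 \left(\left(-1\right) \left(-304\right)\right) = -10 + 2 \cdot 304 = -10 + 608 = 598$)
$f{\left(P,m \right)} = 8 + 2 m$
$N = -9$ ($N = 1 \cdot 4 \left(-4\right) + 7 = 1 \left(-16\right) + 7 = -16 + 7 = -9$)
$j{\left(R \right)} = -9 + R$
$\frac{1}{j{\left(s \right)} + f{\left(210,-185 \right)}} = \frac{1}{\left(-9 + 598\right) + \left(8 + 2 \left(-185\right)\right)} = \frac{1}{589 + \left(8 - 370\right)} = \frac{1}{589 - 362} = \frac{1}{227}$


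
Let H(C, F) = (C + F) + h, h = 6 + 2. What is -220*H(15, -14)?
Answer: -1980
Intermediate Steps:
h = 8
H(C, F) = 8 + C + F (H(C, F) = (C + F) + 8 = 8 + C + F)
-220*H(15, -14) = -220*(8 + 15 - 14) = -220*9 = -1980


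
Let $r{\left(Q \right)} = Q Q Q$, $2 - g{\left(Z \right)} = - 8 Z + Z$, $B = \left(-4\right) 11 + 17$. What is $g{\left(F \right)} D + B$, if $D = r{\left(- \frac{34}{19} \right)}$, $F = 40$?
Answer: $- \frac{11268921}{6859} \approx -1642.9$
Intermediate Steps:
$B = -27$ ($B = -44 + 17 = -27$)
$g{\left(Z \right)} = 2 + 7 Z$ ($g{\left(Z \right)} = 2 - \left(- 8 Z + Z\right) = 2 - - 7 Z = 2 + 7 Z$)
$r{\left(Q \right)} = Q^{3}$ ($r{\left(Q \right)} = Q^{2} Q = Q^{3}$)
$D = - \frac{39304}{6859}$ ($D = \left(- \frac{34}{19}\right)^{3} = - \frac{39304}{6859} \approx -5.7303$)
$g{\left(F \right)} D + B = \left(2 + 7 \cdot 40\right) \left(- \frac{39304}{6859}\right) - 27 = \left(2 + 280\right) \left(- \frac{39304}{6859}\right) - 27 = 282 \left(- \frac{39304}{6859}\right) - 27 = - \frac{11083728}{6859} - 27 = - \frac{11268921}{6859}$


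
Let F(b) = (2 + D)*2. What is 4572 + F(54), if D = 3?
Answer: 4582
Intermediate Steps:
F(b) = 10 (F(b) = (2 + 3)*2 = 5*2 = 10)
4572 + F(54) = 4572 + 10 = 4582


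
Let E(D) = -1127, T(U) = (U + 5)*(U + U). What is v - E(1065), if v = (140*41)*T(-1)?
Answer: -44793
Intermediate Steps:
T(U) = 2*U*(5 + U) (T(U) = (5 + U)*(2*U) = 2*U*(5 + U))
v = -45920 (v = (140*41)*(2*(-1)*(5 - 1)) = 5740*(2*(-1)*4) = 5740*(-8) = -45920)
v - E(1065) = -45920 - 1*(-1127) = -45920 + 1127 = -44793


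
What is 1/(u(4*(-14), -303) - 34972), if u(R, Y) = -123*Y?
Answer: 1/2297 ≈ 0.00043535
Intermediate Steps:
1/(u(4*(-14), -303) - 34972) = 1/(-123*(-303) - 34972) = 1/(37269 - 34972) = 1/2297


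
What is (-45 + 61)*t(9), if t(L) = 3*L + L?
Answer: 576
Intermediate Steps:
t(L) = 4*L
(-45 + 61)*t(9) = (-45 + 61)*(4*9) = 16*36 = 576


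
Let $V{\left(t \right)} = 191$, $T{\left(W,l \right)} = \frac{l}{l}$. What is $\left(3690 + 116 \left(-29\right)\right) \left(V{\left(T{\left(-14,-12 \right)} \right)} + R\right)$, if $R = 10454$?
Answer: $3470270$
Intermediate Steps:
$T{\left(W,l \right)} = 1$
$\left(3690 + 116 \left(-29\right)\right) \left(V{\left(T{\left(-14,-12 \right)} \right)} + R\right) = \left(3690 + 116 \left(-29\right)\right) \left(191 + 10454\right) = \left(3690 - 3364\right) 10645 = 326 \cdot 10645 = 3470270$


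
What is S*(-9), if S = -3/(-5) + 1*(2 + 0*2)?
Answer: -117/5 ≈ -23.400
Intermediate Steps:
S = 13/5 (S = -3*(-⅕) + 1*(2 + 0) = ⅗ + 1*2 = ⅗ + 2 = 13/5 ≈ 2.6000)
S*(-9) = (13/5)*(-9) = -117/5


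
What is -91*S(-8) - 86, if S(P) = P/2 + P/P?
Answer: 187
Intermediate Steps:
S(P) = 1 + P/2 (S(P) = P*(½) + 1 = P/2 + 1 = 1 + P/2)
-91*S(-8) - 86 = -91*(1 + (½)*(-8)) - 86 = -91*(1 - 4) - 86 = -91*(-3) - 86 = 273 - 86 = 187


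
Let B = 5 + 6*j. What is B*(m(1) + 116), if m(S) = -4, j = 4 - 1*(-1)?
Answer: 3920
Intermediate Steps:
j = 5 (j = 4 + 1 = 5)
B = 35 (B = 5 + 6*5 = 5 + 30 = 35)
B*(m(1) + 116) = 35*(-4 + 116) = 35*112 = 3920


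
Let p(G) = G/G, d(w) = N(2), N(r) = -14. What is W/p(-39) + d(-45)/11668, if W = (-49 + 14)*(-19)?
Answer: 3879603/5834 ≈ 665.00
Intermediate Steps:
d(w) = -14
p(G) = 1
W = 665 (W = -35*(-19) = 665)
W/p(-39) + d(-45)/11668 = 665/1 - 14/11668 = 665*1 - 14*1/11668 = 665 - 7/5834 = 3879603/5834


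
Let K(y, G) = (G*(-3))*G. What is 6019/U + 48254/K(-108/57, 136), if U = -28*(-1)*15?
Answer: 4357161/323680 ≈ 13.461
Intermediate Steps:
U = 420 (U = 28*15 = 420)
K(y, G) = -3*G**2 (K(y, G) = (-3*G)*G = -3*G**2)
6019/U + 48254/K(-108/57, 136) = 6019/420 + 48254/((-3*136**2)) = 6019*(1/420) + 48254/((-3*18496)) = 6019/420 + 48254/(-55488) = 6019/420 + 48254*(-1/55488) = 6019/420 - 24127/27744 = 4357161/323680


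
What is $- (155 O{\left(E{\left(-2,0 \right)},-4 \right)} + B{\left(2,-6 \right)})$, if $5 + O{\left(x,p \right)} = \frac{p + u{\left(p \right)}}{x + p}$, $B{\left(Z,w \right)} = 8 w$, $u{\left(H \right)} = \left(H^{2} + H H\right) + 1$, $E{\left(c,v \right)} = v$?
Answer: $\frac{7787}{4} \approx 1946.8$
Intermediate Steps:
$u{\left(H \right)} = 1 + 2 H^{2}$ ($u{\left(H \right)} = \left(H^{2} + H^{2}\right) + 1 = 2 H^{2} + 1 = 1 + 2 H^{2}$)
$O{\left(x,p \right)} = -5 + \frac{1 + p + 2 p^{2}}{p + x}$ ($O{\left(x,p \right)} = -5 + \frac{p + \left(1 + 2 p^{2}\right)}{x + p} = -5 + \frac{1 + p + 2 p^{2}}{p + x}$)
$- (155 O{\left(E{\left(-2,0 \right)},-4 \right)} + B{\left(2,-6 \right)}) = - (155 \frac{1 - 0 - -16 + 2 \left(-4\right)^{2}}{-4 + 0} + 8 \left(-6\right)) = - (155 \frac{1 + 0 + 16 + 2 \cdot 16}{-4} - 48) = - (155 \left(- \frac{1 + 0 + 16 + 32}{4}\right) - 48) = - (155 \left(\left(- \frac{1}{4}\right) 49\right) - 48) = - (155 \left(- \frac{49}{4}\right) - 48) = - (- \frac{7595}{4} - 48) = \left(-1\right) \left(- \frac{7787}{4}\right) = \frac{7787}{4}$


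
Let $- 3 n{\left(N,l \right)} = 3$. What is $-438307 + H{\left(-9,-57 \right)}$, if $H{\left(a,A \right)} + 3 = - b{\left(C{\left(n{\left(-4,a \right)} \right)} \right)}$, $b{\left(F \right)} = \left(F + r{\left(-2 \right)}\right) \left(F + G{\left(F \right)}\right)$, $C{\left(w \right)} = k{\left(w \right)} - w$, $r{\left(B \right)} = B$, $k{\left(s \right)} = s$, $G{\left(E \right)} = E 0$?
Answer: $-438310$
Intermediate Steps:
$G{\left(E \right)} = 0$
$n{\left(N,l \right)} = -1$ ($n{\left(N,l \right)} = \left(- \frac{1}{3}\right) 3 = -1$)
$C{\left(w \right)} = 0$ ($C{\left(w \right)} = w - w = 0$)
$b{\left(F \right)} = F \left(-2 + F\right)$ ($b{\left(F \right)} = \left(F - 2\right) \left(F + 0\right) = \left(-2 + F\right) F = F \left(-2 + F\right)$)
$H{\left(a,A \right)} = -3$ ($H{\left(a,A \right)} = -3 - 0 \left(-2 + 0\right) = -3 - 0 \left(-2\right) = -3 - 0 = -3 + 0 = -3$)
$-438307 + H{\left(-9,-57 \right)} = -438307 - 3 = -438310$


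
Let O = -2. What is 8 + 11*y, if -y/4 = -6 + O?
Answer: 360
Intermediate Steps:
y = 32 (y = -4*(-6 - 2) = -4*(-8) = 32)
8 + 11*y = 8 + 11*32 = 8 + 352 = 360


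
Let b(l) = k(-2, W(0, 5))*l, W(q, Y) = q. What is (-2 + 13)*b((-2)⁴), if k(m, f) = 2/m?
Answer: -176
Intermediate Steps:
b(l) = -l (b(l) = (2/(-2))*l = (2*(-½))*l = -l)
(-2 + 13)*b((-2)⁴) = (-2 + 13)*(-1*(-2)⁴) = 11*(-1*16) = 11*(-16) = -176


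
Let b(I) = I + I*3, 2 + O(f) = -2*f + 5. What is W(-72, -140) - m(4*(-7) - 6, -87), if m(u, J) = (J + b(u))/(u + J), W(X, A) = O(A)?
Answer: 34020/121 ≈ 281.16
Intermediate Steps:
O(f) = 3 - 2*f (O(f) = -2 + (-2*f + 5) = -2 + (5 - 2*f) = 3 - 2*f)
W(X, A) = 3 - 2*A
b(I) = 4*I (b(I) = I + 3*I = 4*I)
m(u, J) = (J + 4*u)/(J + u) (m(u, J) = (J + 4*u)/(u + J) = (J + 4*u)/(J + u))
W(-72, -140) - m(4*(-7) - 6, -87) = (3 - 2*(-140)) - (-87 + 4*(4*(-7) - 6))/(-87 + (4*(-7) - 6)) = (3 + 280) - (-87 + 4*(-28 - 6))/(-87 + (-28 - 6)) = 283 - (-87 + 4*(-34))/(-87 - 34) = 283 - (-87 - 136)/(-121) = 283 - (-1)*(-223)/121 = 283 - 1*223/121 = 283 - 223/121 = 34020/121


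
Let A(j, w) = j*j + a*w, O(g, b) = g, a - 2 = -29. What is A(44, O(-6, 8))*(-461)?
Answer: -967178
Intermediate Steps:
a = -27 (a = 2 - 29 = -27)
A(j, w) = j² - 27*w (A(j, w) = j*j - 27*w = j² - 27*w)
A(44, O(-6, 8))*(-461) = (44² - 27*(-6))*(-461) = (1936 + 162)*(-461) = 2098*(-461) = -967178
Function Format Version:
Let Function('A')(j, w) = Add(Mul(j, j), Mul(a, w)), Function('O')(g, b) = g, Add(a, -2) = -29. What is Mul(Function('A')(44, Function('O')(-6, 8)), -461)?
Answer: -967178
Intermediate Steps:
a = -27 (a = Add(2, -29) = -27)
Function('A')(j, w) = Add(Pow(j, 2), Mul(-27, w)) (Function('A')(j, w) = Add(Mul(j, j), Mul(-27, w)) = Add(Pow(j, 2), Mul(-27, w)))
Mul(Function('A')(44, Function('O')(-6, 8)), -461) = Mul(Add(Pow(44, 2), Mul(-27, -6)), -461) = Mul(Add(1936, 162), -461) = Mul(2098, -461) = -967178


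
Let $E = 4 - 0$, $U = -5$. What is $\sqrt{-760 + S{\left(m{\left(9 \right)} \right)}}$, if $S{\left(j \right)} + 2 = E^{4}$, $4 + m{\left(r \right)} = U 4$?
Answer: $i \sqrt{506} \approx 22.494 i$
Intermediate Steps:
$E = 4$ ($E = 4 + 0 = 4$)
$m{\left(r \right)} = -24$ ($m{\left(r \right)} = -4 - 20 = -24$)
$S{\left(j \right)} = 254$ ($S{\left(j \right)} = -2 + 4^{4} = -2 + 256 = 254$)
$\sqrt{-760 + S{\left(m{\left(9 \right)} \right)}} = \sqrt{-760 + 254} = \sqrt{-506} = i \sqrt{506}$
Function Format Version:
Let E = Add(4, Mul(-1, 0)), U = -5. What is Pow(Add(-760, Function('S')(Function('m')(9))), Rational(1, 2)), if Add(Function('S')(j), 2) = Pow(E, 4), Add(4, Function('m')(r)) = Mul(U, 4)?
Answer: Mul(I, Pow(506, Rational(1, 2))) ≈ Mul(22.494, I)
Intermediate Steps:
E = 4 (E = Add(4, 0) = 4)
Function('m')(r) = -24 (Function('m')(r) = Add(-4, Mul(-5, 4)) = Add(-4, -20) = -24)
Function('S')(j) = 254 (Function('S')(j) = Add(-2, Pow(4, 4)) = Add(-2, 256) = 254)
Pow(Add(-760, Function('S')(Function('m')(9))), Rational(1, 2)) = Pow(Add(-760, 254), Rational(1, 2)) = Pow(-506, Rational(1, 2)) = Mul(I, Pow(506, Rational(1, 2)))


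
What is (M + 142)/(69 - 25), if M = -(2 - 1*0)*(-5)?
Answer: 38/11 ≈ 3.4545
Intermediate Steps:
M = 10 (M = -(2 + 0)*(-5) = -1*2*(-5) = -2*(-5) = 10)
(M + 142)/(69 - 25) = (10 + 142)/(69 - 25) = 152/44 = 152*(1/44) = 38/11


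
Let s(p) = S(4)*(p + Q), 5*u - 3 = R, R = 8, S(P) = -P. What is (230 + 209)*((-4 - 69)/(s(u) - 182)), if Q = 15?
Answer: 160235/1254 ≈ 127.78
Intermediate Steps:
u = 11/5 (u = ⅗ + (⅕)*8 = ⅗ + 8/5 = 11/5 ≈ 2.2000)
s(p) = -60 - 4*p (s(p) = (-1*4)*(p + 15) = -4*(15 + p) = -60 - 4*p)
(230 + 209)*((-4 - 69)/(s(u) - 182)) = (230 + 209)*((-4 - 69)/((-60 - 4*11/5) - 182)) = 439*(-73/((-60 - 44/5) - 182)) = 439*(-73/(-344/5 - 182)) = 439*(-73/(-1254/5)) = 439*(-73*(-5/1254)) = 439*(365/1254) = 160235/1254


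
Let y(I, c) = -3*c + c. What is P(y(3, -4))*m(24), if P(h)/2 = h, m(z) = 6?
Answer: 96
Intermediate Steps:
y(I, c) = -2*c
P(h) = 2*h
P(y(3, -4))*m(24) = (2*(-2*(-4)))*6 = (2*8)*6 = 16*6 = 96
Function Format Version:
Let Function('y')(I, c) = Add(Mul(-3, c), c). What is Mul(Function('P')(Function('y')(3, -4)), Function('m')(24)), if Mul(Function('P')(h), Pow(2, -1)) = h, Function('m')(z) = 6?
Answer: 96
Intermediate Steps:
Function('y')(I, c) = Mul(-2, c)
Function('P')(h) = Mul(2, h)
Mul(Function('P')(Function('y')(3, -4)), Function('m')(24)) = Mul(Mul(2, Mul(-2, -4)), 6) = Mul(Mul(2, 8), 6) = Mul(16, 6) = 96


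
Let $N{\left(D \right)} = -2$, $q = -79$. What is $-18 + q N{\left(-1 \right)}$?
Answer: $140$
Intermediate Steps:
$-18 + q N{\left(-1 \right)} = -18 - -158 = -18 + 158 = 140$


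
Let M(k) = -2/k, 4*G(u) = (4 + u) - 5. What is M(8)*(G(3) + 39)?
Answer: -79/8 ≈ -9.8750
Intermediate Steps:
G(u) = -1/4 + u/4 (G(u) = ((4 + u) - 5)/4 = (-1 + u)/4 = -1/4 + u/4)
M(8)*(G(3) + 39) = (-2/8)*((-1/4 + (1/4)*3) + 39) = (-2*1/8)*((-1/4 + 3/4) + 39) = -(1/2 + 39)/4 = -1/4*79/2 = -79/8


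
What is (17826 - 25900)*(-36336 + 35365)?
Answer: 7839854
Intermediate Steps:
(17826 - 25900)*(-36336 + 35365) = -8074*(-971) = 7839854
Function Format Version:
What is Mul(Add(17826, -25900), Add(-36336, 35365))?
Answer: 7839854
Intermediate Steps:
Mul(Add(17826, -25900), Add(-36336, 35365)) = Mul(-8074, -971) = 7839854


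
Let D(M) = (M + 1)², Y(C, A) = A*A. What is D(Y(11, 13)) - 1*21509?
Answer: 7391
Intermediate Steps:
Y(C, A) = A²
D(M) = (1 + M)²
D(Y(11, 13)) - 1*21509 = (1 + 13²)² - 1*21509 = (1 + 169)² - 21509 = 170² - 21509 = 28900 - 21509 = 7391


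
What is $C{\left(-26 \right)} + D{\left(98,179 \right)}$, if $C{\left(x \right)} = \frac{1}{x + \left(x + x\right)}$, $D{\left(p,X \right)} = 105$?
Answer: $\frac{8189}{78} \approx 104.99$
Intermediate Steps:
$C{\left(x \right)} = \frac{1}{3 x}$ ($C{\left(x \right)} = \frac{1}{x + 2 x} = \frac{1}{3 x}$)
$C{\left(-26 \right)} + D{\left(98,179 \right)} = \frac{1}{3 \left(-26\right)} + 105 = \frac{1}{3} \left(- \frac{1}{26}\right) + 105 = - \frac{1}{78} + 105 = \frac{8189}{78}$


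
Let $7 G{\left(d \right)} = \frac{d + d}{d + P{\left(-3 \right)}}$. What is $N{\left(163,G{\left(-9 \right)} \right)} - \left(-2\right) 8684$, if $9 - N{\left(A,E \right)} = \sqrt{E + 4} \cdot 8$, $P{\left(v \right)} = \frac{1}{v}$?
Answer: $17377 - \frac{4 \sqrt{838}}{7} \approx 17360.0$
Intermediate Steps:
$G{\left(d \right)} = \frac{2 d}{7 \left(- \frac{1}{3} + d\right)}$ ($G{\left(d \right)} = \frac{\left(d + d\right) \frac{1}{d + \frac{1}{-3}}}{7} = \frac{2 d \frac{1}{d - \frac{1}{3}}}{7} = \frac{2 d \frac{1}{- \frac{1}{3} + d}}{7} = \frac{2 d}{7 \left(- \frac{1}{3} + d\right)}$)
$N{\left(A,E \right)} = 9 - 8 \sqrt{4 + E}$ ($N{\left(A,E \right)} = 9 - \sqrt{E + 4} \cdot 8 = 9 - \sqrt{4 + E} 8 = 9 - 8 \sqrt{4 + E}$)
$N{\left(163,G{\left(-9 \right)} \right)} - \left(-2\right) 8684 = \left(9 - 8 \sqrt{4 + \frac{6}{7} \left(-9\right) \frac{1}{-1 + 3 \left(-9\right)}}\right) - \left(-2\right) 8684 = \left(9 - 8 \sqrt{4 + \frac{6}{7} \left(-9\right) \frac{1}{-1 - 27}}\right) - -17368 = \left(9 - 8 \sqrt{4 + \frac{6}{7} \left(-9\right) \frac{1}{-28}}\right) + 17368 = \left(9 - 8 \sqrt{4 + \frac{6}{7} \left(-9\right) \left(- \frac{1}{28}\right)}\right) + 17368 = \left(9 - 8 \sqrt{4 + \frac{27}{98}}\right) + 17368 = \left(9 - 8 \sqrt{\frac{419}{98}}\right) + 17368 = \left(9 - 8 \frac{\sqrt{838}}{14}\right) + 17368 = \left(9 - \frac{4 \sqrt{838}}{7}\right) + 17368 = 17377 - \frac{4 \sqrt{838}}{7}$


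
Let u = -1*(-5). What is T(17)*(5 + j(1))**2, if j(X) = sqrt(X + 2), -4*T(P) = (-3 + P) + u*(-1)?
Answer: -63 - 45*sqrt(3)/2 ≈ -101.97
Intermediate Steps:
u = 5
T(P) = 2 - P/4 (T(P) = -((-3 + P) + 5*(-1))/4 = -((-3 + P) - 5)/4 = -(-8 + P)/4 = 2 - P/4)
j(X) = sqrt(2 + X)
T(17)*(5 + j(1))**2 = (2 - 1/4*17)*(5 + sqrt(2 + 1))**2 = (2 - 17/4)*(5 + sqrt(3))**2 = -9*(5 + sqrt(3))**2/4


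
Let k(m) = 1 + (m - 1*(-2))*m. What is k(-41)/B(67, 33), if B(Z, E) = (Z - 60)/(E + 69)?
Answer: 163200/7 ≈ 23314.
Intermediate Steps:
k(m) = 1 + m*(2 + m) (k(m) = 1 + (m + 2)*m = 1 + (2 + m)*m = 1 + m*(2 + m))
B(Z, E) = (-60 + Z)/(69 + E)
k(-41)/B(67, 33) = (1 + (-41)**2 + 2*(-41))/(((-60 + 67)/(69 + 33))) = (1 + 1681 - 82)/((7/102)) = 1600/(((1/102)*7)) = 1600/(7/102) = 1600*(102/7) = 163200/7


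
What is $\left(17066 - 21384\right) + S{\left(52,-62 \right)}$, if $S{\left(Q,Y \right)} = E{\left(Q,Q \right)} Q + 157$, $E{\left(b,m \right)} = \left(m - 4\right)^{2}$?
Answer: $115647$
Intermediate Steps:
$E{\left(b,m \right)} = \left(-4 + m\right)^{2}$
$S{\left(Q,Y \right)} = 157 + Q \left(-4 + Q\right)^{2}$ ($S{\left(Q,Y \right)} = \left(-4 + Q\right)^{2} Q + 157 = Q \left(-4 + Q\right)^{2} + 157 = 157 + Q \left(-4 + Q\right)^{2}$)
$\left(17066 - 21384\right) + S{\left(52,-62 \right)} = \left(17066 - 21384\right) + \left(157 + 52 \left(-4 + 52\right)^{2}\right) = -4318 + \left(157 + 52 \cdot 48^{2}\right) = -4318 + \left(157 + 52 \cdot 2304\right) = -4318 + \left(157 + 119808\right) = -4318 + 119965 = 115647$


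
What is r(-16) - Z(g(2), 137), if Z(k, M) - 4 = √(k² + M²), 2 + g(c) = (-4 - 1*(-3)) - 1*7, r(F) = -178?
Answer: -182 - √18869 ≈ -319.36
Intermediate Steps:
g(c) = -10 (g(c) = -2 + ((-4 - 1*(-3)) - 1*7) = -2 + ((-4 + 3) - 7) = -2 + (-1 - 7) = -2 - 8 = -10)
Z(k, M) = 4 + √(M² + k²) (Z(k, M) = 4 + √(k² + M²) = 4 + √(M² + k²))
r(-16) - Z(g(2), 137) = -178 - (4 + √(137² + (-10)²)) = -178 - (4 + √(18769 + 100)) = -178 - (4 + √18869) = -178 + (-4 - √18869) = -182 - √18869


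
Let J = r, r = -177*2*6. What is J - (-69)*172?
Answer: 9744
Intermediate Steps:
r = -2124 (r = -354*6 = -2124)
J = -2124
J - (-69)*172 = -2124 - (-69)*172 = -2124 - 1*(-11868) = -2124 + 11868 = 9744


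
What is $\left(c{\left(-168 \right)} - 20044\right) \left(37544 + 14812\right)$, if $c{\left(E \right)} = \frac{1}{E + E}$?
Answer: $- \frac{29383866955}{28} \approx -1.0494 \cdot 10^{9}$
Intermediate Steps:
$c{\left(E \right)} = \frac{1}{2 E}$
$\left(c{\left(-168 \right)} - 20044\right) \left(37544 + 14812\right) = \left(\frac{1}{2 \left(-168\right)} - 20044\right) \left(37544 + 14812\right) = \left(\frac{1}{2} \left(- \frac{1}{168}\right) - 20044\right) 52356 = \left(- \frac{1}{336} - 20044\right) 52356 = \left(- \frac{6734785}{336}\right) 52356 = - \frac{29383866955}{28}$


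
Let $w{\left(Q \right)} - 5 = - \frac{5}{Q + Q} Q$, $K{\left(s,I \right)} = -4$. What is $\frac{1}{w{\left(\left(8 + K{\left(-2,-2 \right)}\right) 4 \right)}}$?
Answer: $\frac{2}{5} \approx 0.4$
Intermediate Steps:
$w{\left(Q \right)} = \frac{5}{2}$ ($w{\left(Q \right)} = 5 + - \frac{5}{Q + Q} Q = 5 + - \frac{5}{2 Q} Q = 5 - \frac{5}{2} = \frac{5}{2}$)
$\frac{1}{w{\left(\left(8 + K{\left(-2,-2 \right)}\right) 4 \right)}} = \frac{1}{\frac{5}{2}} = \frac{2}{5}$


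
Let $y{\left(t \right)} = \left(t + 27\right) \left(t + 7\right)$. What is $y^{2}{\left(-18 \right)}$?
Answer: $9801$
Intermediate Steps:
$y{\left(t \right)} = \left(7 + t\right) \left(27 + t\right)$ ($y{\left(t \right)} = \left(27 + t\right) \left(7 + t\right) = \left(7 + t\right) \left(27 + t\right)$)
$y^{2}{\left(-18 \right)} = \left(189 + \left(-18\right)^{2} + 34 \left(-18\right)\right)^{2} = \left(189 + 324 - 612\right)^{2} = \left(-99\right)^{2} = 9801$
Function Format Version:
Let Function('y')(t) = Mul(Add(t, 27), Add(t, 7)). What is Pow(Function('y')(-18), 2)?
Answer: 9801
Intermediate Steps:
Function('y')(t) = Mul(Add(7, t), Add(27, t)) (Function('y')(t) = Mul(Add(27, t), Add(7, t)) = Mul(Add(7, t), Add(27, t)))
Pow(Function('y')(-18), 2) = Pow(Add(189, Pow(-18, 2), Mul(34, -18)), 2) = Pow(Add(189, 324, -612), 2) = Pow(-99, 2) = 9801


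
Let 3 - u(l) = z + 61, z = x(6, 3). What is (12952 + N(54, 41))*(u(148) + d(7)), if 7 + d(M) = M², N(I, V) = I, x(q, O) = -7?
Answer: -117054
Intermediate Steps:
d(M) = -7 + M²
z = -7
u(l) = -51 (u(l) = 3 - (-7 + 61) = 3 - 1*54 = 3 - 54 = -51)
(12952 + N(54, 41))*(u(148) + d(7)) = (12952 + 54)*(-51 + (-7 + 7²)) = 13006*(-51 + (-7 + 49)) = 13006*(-51 + 42) = 13006*(-9) = -117054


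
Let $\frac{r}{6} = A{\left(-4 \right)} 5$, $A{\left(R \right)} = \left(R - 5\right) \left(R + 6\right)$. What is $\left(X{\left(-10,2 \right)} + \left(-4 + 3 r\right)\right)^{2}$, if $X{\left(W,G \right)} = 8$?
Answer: $2611456$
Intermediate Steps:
$A{\left(R \right)} = \left(-5 + R\right) \left(6 + R\right)$
$r = -540$ ($r = 6 \left(-30 - 4 + \left(-4\right)^{2}\right) 5 = 6 \left(-30 - 4 + 16\right) 5 = 6 \left(\left(-18\right) 5\right) = 6 \left(-90\right) = -540$)
$\left(X{\left(-10,2 \right)} + \left(-4 + 3 r\right)\right)^{2} = \left(8 + \left(-4 + 3 \left(-540\right)\right)\right)^{2} = \left(8 - 1624\right)^{2} = \left(-1616\right)^{2} = 2611456$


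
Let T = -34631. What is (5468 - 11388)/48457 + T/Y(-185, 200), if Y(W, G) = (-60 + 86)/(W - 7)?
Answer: 161098902272/629941 ≈ 2.5574e+5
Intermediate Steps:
Y(W, G) = 26/(-7 + W)
(5468 - 11388)/48457 + T/Y(-185, 200) = (5468 - 11388)/48457 - 34631/(26/(-7 - 185)) = -5920*1/48457 - 34631/(26/(-192)) = -5920/48457 - 34631/(26*(-1/192)) = -5920/48457 - 34631/(-13/96) = -5920/48457 - 34631*(-96/13) = -5920/48457 + 3324576/13 = 161098902272/629941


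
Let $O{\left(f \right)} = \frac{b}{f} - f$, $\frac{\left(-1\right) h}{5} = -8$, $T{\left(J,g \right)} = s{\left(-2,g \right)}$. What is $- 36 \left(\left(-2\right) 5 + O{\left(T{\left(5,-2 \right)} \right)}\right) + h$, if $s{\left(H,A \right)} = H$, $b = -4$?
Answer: $256$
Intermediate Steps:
$T{\left(J,g \right)} = -2$
$h = 40$ ($h = \left(-5\right) \left(-8\right) = 40$)
$O{\left(f \right)} = - f - \frac{4}{f}$ ($O{\left(f \right)} = - \frac{4}{f} - f = - f - \frac{4}{f}$)
$- 36 \left(\left(-2\right) 5 + O{\left(T{\left(5,-2 \right)} \right)}\right) + h = - 36 \left(\left(-2\right) 5 - \left(-2 + \frac{4}{-2}\right)\right) + 40 = - 36 \left(-10 + \left(2 - -2\right)\right) + 40 = - 36 \left(-10 + \left(2 + 2\right)\right) + 40 = - 36 \left(-10 + 4\right) + 40 = \left(-36\right) \left(-6\right) + 40 = 216 + 40 = 256$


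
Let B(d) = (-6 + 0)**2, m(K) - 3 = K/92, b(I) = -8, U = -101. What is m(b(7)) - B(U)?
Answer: -761/23 ≈ -33.087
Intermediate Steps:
m(K) = 3 + K/92
B(d) = 36 (B(d) = (-6)**2 = 36)
m(b(7)) - B(U) = (3 + (1/92)*(-8)) - 1*36 = (3 - 2/23) - 36 = 67/23 - 36 = -761/23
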